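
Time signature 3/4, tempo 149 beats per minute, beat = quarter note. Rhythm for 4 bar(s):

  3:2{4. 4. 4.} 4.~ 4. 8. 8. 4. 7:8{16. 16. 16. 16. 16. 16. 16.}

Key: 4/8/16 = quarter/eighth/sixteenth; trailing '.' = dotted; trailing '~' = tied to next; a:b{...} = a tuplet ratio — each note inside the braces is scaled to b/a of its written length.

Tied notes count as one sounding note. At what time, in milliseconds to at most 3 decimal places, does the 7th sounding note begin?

note 7 onset = 15/2b = 3020.134ms

1. 0.0ms @ 0 + 402.685ms (1)
2. 402.685ms @ 1 + 402.685ms (1)
3. 805.369ms @ 2 + 402.685ms (1)
4. 1208.054ms @ 3 + 1208.054ms (3)
5. 2416.107ms @ 6 + 302.013ms (3/4)
6. 2718.121ms @ 27/4 + 302.013ms (3/4)
7. 3020.134ms @ 15/2 + 604.027ms (3/2)
8. 3624.161ms @ 9 + 172.579ms (3/7)
9. 3796.74ms @ 66/7 + 172.579ms (3/7)
10. 3969.319ms @ 69/7 + 172.579ms (3/7)
11. 4141.898ms @ 72/7 + 172.579ms (3/7)
12. 4314.477ms @ 75/7 + 172.579ms (3/7)
13. 4487.057ms @ 78/7 + 172.579ms (3/7)
14. 4659.636ms @ 81/7 + 172.579ms (3/7)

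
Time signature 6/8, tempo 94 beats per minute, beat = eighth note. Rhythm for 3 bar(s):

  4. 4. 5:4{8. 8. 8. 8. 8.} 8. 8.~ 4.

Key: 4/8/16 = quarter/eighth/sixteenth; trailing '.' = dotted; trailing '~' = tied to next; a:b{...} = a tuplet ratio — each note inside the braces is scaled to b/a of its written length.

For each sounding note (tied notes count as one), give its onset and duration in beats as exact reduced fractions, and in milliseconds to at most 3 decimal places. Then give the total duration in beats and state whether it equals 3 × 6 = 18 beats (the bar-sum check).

1) 0.0ms=0b +1914.894ms=3b
2) 1914.894ms=3b +1914.894ms=3b
3) 3829.787ms=6b +765.957ms=6/5b
4) 4595.745ms=36/5b +765.957ms=6/5b
5) 5361.702ms=42/5b +765.957ms=6/5b
6) 6127.66ms=48/5b +765.957ms=6/5b
7) 6893.617ms=54/5b +765.957ms=6/5b
8) 7659.574ms=12b +957.447ms=3/2b
9) 8617.021ms=27/2b +2872.34ms=9/2b
Σ=18b of 18 (94bpm 6/8) — PASS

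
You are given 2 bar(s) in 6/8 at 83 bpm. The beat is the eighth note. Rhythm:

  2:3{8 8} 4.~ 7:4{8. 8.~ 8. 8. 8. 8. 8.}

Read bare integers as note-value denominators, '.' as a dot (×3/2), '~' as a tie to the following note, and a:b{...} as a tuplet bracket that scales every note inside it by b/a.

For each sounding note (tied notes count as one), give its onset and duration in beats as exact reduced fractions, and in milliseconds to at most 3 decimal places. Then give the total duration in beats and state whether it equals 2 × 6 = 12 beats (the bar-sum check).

1) 0.0ms=0b +1084.337ms=3/2b
2) 1084.337ms=3/2b +1084.337ms=3/2b
3) 2168.675ms=3b +2788.296ms=27/7b
4) 4956.971ms=48/7b +1239.243ms=12/7b
5) 6196.213ms=60/7b +619.621ms=6/7b
6) 6815.835ms=66/7b +619.621ms=6/7b
7) 7435.456ms=72/7b +619.621ms=6/7b
8) 8055.077ms=78/7b +619.621ms=6/7b
Σ=12b of 12 (83bpm 6/8) — PASS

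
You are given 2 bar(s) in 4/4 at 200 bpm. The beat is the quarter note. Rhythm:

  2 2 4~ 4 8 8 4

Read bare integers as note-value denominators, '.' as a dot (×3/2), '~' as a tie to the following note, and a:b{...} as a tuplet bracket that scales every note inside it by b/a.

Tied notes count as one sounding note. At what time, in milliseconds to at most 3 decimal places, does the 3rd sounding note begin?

1. 0.0ms @ 0 + 600.0ms (2)
2. 600.0ms @ 2 + 600.0ms (2)
3. 1200.0ms @ 4 + 600.0ms (2)
4. 1800.0ms @ 6 + 150.0ms (1/2)
5. 1950.0ms @ 13/2 + 150.0ms (1/2)
6. 2100.0ms @ 7 + 300.0ms (1)

note 3 onset = 4b = 1200.0ms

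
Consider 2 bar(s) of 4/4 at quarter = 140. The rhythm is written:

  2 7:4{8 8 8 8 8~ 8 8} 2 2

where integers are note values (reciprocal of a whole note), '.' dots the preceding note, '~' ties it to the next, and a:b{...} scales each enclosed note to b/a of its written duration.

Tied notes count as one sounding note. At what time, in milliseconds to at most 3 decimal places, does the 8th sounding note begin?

1. 0.0ms @ 0 + 857.143ms (2)
2. 857.143ms @ 2 + 122.449ms (2/7)
3. 979.592ms @ 16/7 + 122.449ms (2/7)
4. 1102.041ms @ 18/7 + 122.449ms (2/7)
5. 1224.49ms @ 20/7 + 122.449ms (2/7)
6. 1346.939ms @ 22/7 + 244.898ms (4/7)
7. 1591.837ms @ 26/7 + 122.449ms (2/7)
8. 1714.286ms @ 4 + 857.143ms (2)
9. 2571.429ms @ 6 + 857.143ms (2)

note 8 onset = 4b = 1714.286ms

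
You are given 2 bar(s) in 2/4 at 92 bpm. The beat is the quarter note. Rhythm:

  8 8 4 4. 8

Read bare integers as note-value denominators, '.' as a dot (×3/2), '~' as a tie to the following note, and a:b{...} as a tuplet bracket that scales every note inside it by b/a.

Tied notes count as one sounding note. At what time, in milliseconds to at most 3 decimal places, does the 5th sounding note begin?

note 5 onset = 7/2b = 2282.609ms

1. 0.0ms @ 0 + 326.087ms (1/2)
2. 326.087ms @ 1/2 + 326.087ms (1/2)
3. 652.174ms @ 1 + 652.174ms (1)
4. 1304.348ms @ 2 + 978.261ms (3/2)
5. 2282.609ms @ 7/2 + 326.087ms (1/2)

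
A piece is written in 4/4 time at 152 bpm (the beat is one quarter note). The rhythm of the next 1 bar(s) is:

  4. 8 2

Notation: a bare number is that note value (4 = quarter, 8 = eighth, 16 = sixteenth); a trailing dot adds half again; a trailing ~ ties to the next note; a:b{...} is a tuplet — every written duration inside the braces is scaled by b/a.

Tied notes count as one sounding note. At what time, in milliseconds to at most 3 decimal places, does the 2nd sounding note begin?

note 2 onset = 3/2b = 592.105ms

1. 0.0ms @ 0 + 592.105ms (3/2)
2. 592.105ms @ 3/2 + 197.368ms (1/2)
3. 789.474ms @ 2 + 789.474ms (2)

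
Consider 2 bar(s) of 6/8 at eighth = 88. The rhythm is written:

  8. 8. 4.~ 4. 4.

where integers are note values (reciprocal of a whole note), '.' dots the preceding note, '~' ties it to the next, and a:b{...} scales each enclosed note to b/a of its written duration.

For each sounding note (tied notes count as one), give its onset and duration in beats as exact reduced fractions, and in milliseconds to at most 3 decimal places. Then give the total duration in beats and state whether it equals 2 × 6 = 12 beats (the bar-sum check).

1) 0.0ms=0b +1022.727ms=3/2b
2) 1022.727ms=3/2b +1022.727ms=3/2b
3) 2045.455ms=3b +4090.909ms=6b
4) 6136.364ms=9b +2045.455ms=3b
Σ=12b of 12 (88bpm 6/8) — PASS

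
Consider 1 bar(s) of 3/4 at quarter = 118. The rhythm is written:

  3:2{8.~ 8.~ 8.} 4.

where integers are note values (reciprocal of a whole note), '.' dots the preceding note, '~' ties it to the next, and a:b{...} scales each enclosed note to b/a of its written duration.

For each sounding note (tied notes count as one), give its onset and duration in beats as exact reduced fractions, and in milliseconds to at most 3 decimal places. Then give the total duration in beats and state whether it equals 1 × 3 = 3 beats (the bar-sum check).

1) 0.0ms=0b +762.712ms=3/2b
2) 762.712ms=3/2b +762.712ms=3/2b
Σ=3b of 3 (118bpm 3/4) — PASS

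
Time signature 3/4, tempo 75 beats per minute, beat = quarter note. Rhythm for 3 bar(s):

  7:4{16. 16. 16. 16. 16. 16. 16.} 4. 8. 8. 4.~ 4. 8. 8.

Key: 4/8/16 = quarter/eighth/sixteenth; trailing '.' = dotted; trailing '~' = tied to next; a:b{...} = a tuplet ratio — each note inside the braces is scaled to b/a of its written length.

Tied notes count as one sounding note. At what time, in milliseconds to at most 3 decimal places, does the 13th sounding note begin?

1. 0.0ms @ 0 + 171.429ms (3/14)
2. 171.429ms @ 3/14 + 171.429ms (3/14)
3. 342.857ms @ 3/7 + 171.429ms (3/14)
4. 514.286ms @ 9/14 + 171.429ms (3/14)
5. 685.714ms @ 6/7 + 171.429ms (3/14)
6. 857.143ms @ 15/14 + 171.429ms (3/14)
7. 1028.571ms @ 9/7 + 171.429ms (3/14)
8. 1200.0ms @ 3/2 + 1200.0ms (3/2)
9. 2400.0ms @ 3 + 600.0ms (3/4)
10. 3000.0ms @ 15/4 + 600.0ms (3/4)
11. 3600.0ms @ 9/2 + 2400.0ms (3)
12. 6000.0ms @ 15/2 + 600.0ms (3/4)
13. 6600.0ms @ 33/4 + 600.0ms (3/4)

note 13 onset = 33/4b = 6600.0ms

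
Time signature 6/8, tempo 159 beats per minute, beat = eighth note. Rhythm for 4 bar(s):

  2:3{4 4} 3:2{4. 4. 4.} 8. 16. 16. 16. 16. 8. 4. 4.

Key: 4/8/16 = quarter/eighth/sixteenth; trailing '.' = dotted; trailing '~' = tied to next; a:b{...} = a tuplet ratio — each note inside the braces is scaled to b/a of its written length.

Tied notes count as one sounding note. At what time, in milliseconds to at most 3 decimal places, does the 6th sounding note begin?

note 6 onset = 12b = 4528.302ms

1. 0.0ms @ 0 + 1132.075ms (3)
2. 1132.075ms @ 3 + 1132.075ms (3)
3. 2264.151ms @ 6 + 754.717ms (2)
4. 3018.868ms @ 8 + 754.717ms (2)
5. 3773.585ms @ 10 + 754.717ms (2)
6. 4528.302ms @ 12 + 566.038ms (3/2)
7. 5094.34ms @ 27/2 + 283.019ms (3/4)
8. 5377.358ms @ 57/4 + 283.019ms (3/4)
9. 5660.377ms @ 15 + 283.019ms (3/4)
10. 5943.396ms @ 63/4 + 283.019ms (3/4)
11. 6226.415ms @ 33/2 + 566.038ms (3/2)
12. 6792.453ms @ 18 + 1132.075ms (3)
13. 7924.528ms @ 21 + 1132.075ms (3)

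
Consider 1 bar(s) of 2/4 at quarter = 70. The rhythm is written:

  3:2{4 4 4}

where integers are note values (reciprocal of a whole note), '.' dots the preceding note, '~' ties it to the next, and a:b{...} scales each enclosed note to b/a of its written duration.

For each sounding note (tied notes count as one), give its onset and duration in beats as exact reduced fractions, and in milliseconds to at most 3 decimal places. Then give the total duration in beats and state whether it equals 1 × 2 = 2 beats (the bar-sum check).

1) 0.0ms=0b +571.429ms=2/3b
2) 571.429ms=2/3b +571.429ms=2/3b
3) 1142.857ms=4/3b +571.429ms=2/3b
Σ=2b of 2 (70bpm 2/4) — PASS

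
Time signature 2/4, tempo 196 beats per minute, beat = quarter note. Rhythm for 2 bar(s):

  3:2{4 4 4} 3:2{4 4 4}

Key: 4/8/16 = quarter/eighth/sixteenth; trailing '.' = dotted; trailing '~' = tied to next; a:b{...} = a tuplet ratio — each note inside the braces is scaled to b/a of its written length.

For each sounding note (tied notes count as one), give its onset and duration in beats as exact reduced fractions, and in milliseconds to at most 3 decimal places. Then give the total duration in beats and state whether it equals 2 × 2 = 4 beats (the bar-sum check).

1) 0.0ms=0b +204.082ms=2/3b
2) 204.082ms=2/3b +204.082ms=2/3b
3) 408.163ms=4/3b +204.082ms=2/3b
4) 612.245ms=2b +204.082ms=2/3b
5) 816.327ms=8/3b +204.082ms=2/3b
6) 1020.408ms=10/3b +204.082ms=2/3b
Σ=4b of 4 (196bpm 2/4) — PASS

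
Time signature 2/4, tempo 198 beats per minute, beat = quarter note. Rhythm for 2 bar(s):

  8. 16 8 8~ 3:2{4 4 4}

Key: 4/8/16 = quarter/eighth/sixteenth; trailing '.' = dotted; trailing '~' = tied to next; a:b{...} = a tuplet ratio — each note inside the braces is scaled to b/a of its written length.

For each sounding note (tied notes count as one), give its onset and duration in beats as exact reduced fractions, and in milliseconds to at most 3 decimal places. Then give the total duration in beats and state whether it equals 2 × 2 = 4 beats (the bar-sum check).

1) 0.0ms=0b +227.273ms=3/4b
2) 227.273ms=3/4b +75.758ms=1/4b
3) 303.03ms=1b +151.515ms=1/2b
4) 454.545ms=3/2b +353.535ms=7/6b
5) 808.081ms=8/3b +202.02ms=2/3b
6) 1010.101ms=10/3b +202.02ms=2/3b
Σ=4b of 4 (198bpm 2/4) — PASS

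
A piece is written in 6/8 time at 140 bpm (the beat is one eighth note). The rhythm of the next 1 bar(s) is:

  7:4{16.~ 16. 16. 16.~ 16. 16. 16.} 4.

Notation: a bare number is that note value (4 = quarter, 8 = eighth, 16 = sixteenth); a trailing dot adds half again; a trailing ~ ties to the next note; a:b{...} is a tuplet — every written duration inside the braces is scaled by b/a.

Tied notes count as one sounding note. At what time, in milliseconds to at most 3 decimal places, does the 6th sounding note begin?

1. 0.0ms @ 0 + 367.347ms (6/7)
2. 367.347ms @ 6/7 + 183.673ms (3/7)
3. 551.02ms @ 9/7 + 367.347ms (6/7)
4. 918.367ms @ 15/7 + 183.673ms (3/7)
5. 1102.041ms @ 18/7 + 183.673ms (3/7)
6. 1285.714ms @ 3 + 1285.714ms (3)

note 6 onset = 3b = 1285.714ms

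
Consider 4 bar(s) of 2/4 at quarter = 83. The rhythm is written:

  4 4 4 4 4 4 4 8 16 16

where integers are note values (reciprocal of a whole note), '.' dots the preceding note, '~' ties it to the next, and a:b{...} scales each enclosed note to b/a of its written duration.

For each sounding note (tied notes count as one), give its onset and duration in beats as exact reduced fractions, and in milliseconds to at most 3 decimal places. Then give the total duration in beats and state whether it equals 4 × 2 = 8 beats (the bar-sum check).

1) 0.0ms=0b +722.892ms=1b
2) 722.892ms=1b +722.892ms=1b
3) 1445.783ms=2b +722.892ms=1b
4) 2168.675ms=3b +722.892ms=1b
5) 2891.566ms=4b +722.892ms=1b
6) 3614.458ms=5b +722.892ms=1b
7) 4337.349ms=6b +722.892ms=1b
8) 5060.241ms=7b +361.446ms=1/2b
9) 5421.687ms=15/2b +180.723ms=1/4b
10) 5602.41ms=31/4b +180.723ms=1/4b
Σ=8b of 8 (83bpm 2/4) — PASS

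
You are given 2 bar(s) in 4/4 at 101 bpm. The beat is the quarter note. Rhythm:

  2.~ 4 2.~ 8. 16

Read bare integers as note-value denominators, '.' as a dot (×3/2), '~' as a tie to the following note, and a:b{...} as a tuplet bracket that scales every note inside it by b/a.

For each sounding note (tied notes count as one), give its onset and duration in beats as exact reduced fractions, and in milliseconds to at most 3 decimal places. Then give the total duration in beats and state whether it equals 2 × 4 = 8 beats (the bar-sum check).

1) 0.0ms=0b +2376.238ms=4b
2) 2376.238ms=4b +2227.723ms=15/4b
3) 4603.96ms=31/4b +148.515ms=1/4b
Σ=8b of 8 (101bpm 4/4) — PASS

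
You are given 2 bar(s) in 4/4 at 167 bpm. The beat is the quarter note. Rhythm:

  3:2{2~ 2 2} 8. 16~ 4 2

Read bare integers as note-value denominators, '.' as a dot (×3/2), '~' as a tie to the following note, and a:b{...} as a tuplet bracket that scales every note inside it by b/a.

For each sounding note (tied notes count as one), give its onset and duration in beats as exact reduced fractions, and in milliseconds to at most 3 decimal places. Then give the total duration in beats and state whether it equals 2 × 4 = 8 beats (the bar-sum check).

1) 0.0ms=0b +958.084ms=8/3b
2) 958.084ms=8/3b +479.042ms=4/3b
3) 1437.126ms=4b +269.461ms=3/4b
4) 1706.587ms=19/4b +449.102ms=5/4b
5) 2155.689ms=6b +718.563ms=2b
Σ=8b of 8 (167bpm 4/4) — PASS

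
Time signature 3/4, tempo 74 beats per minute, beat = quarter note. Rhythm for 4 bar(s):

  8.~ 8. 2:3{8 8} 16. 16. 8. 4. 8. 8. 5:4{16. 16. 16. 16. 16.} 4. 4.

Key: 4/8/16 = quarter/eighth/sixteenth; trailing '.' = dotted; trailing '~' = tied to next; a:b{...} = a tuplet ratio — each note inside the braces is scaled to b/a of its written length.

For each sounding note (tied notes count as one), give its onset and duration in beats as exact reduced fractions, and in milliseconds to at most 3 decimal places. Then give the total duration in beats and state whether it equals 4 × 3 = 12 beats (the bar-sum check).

1) 0.0ms=0b +1216.216ms=3/2b
2) 1216.216ms=3/2b +608.108ms=3/4b
3) 1824.324ms=9/4b +608.108ms=3/4b
4) 2432.432ms=3b +304.054ms=3/8b
5) 2736.486ms=27/8b +304.054ms=3/8b
6) 3040.541ms=15/4b +608.108ms=3/4b
7) 3648.649ms=9/2b +1216.216ms=3/2b
8) 4864.865ms=6b +608.108ms=3/4b
9) 5472.973ms=27/4b +608.108ms=3/4b
10) 6081.081ms=15/2b +243.243ms=3/10b
11) 6324.324ms=39/5b +243.243ms=3/10b
12) 6567.568ms=81/10b +243.243ms=3/10b
13) 6810.811ms=42/5b +243.243ms=3/10b
14) 7054.054ms=87/10b +243.243ms=3/10b
15) 7297.297ms=9b +1216.216ms=3/2b
16) 8513.514ms=21/2b +1216.216ms=3/2b
Σ=12b of 12 (74bpm 3/4) — PASS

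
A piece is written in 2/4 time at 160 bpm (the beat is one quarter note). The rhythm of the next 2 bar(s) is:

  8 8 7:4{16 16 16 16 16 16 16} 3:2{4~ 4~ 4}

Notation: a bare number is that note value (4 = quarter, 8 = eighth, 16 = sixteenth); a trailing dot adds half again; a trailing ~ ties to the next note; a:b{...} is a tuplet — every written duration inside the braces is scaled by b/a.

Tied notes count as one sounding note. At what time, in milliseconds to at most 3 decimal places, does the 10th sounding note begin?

1. 0.0ms @ 0 + 187.5ms (1/2)
2. 187.5ms @ 1/2 + 187.5ms (1/2)
3. 375.0ms @ 1 + 53.571ms (1/7)
4. 428.571ms @ 8/7 + 53.571ms (1/7)
5. 482.143ms @ 9/7 + 53.571ms (1/7)
6. 535.714ms @ 10/7 + 53.571ms (1/7)
7. 589.286ms @ 11/7 + 53.571ms (1/7)
8. 642.857ms @ 12/7 + 53.571ms (1/7)
9. 696.429ms @ 13/7 + 53.571ms (1/7)
10. 750.0ms @ 2 + 750.0ms (2)

note 10 onset = 2b = 750.0ms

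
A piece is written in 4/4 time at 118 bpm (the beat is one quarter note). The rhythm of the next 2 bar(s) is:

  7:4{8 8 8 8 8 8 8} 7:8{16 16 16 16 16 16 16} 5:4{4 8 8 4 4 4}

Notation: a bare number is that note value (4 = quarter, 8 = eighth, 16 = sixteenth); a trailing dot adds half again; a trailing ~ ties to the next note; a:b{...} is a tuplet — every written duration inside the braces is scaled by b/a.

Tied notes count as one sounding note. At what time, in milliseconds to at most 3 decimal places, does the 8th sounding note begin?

note 8 onset = 2b = 1016.949ms

1. 0.0ms @ 0 + 145.278ms (2/7)
2. 145.278ms @ 2/7 + 145.278ms (2/7)
3. 290.557ms @ 4/7 + 145.278ms (2/7)
4. 435.835ms @ 6/7 + 145.278ms (2/7)
5. 581.114ms @ 8/7 + 145.278ms (2/7)
6. 726.392ms @ 10/7 + 145.278ms (2/7)
7. 871.671ms @ 12/7 + 145.278ms (2/7)
8. 1016.949ms @ 2 + 145.278ms (2/7)
9. 1162.228ms @ 16/7 + 145.278ms (2/7)
10. 1307.506ms @ 18/7 + 145.278ms (2/7)
11. 1452.785ms @ 20/7 + 145.278ms (2/7)
12. 1598.063ms @ 22/7 + 145.278ms (2/7)
13. 1743.341ms @ 24/7 + 145.278ms (2/7)
14. 1888.62ms @ 26/7 + 145.278ms (2/7)
15. 2033.898ms @ 4 + 406.78ms (4/5)
16. 2440.678ms @ 24/5 + 203.39ms (2/5)
17. 2644.068ms @ 26/5 + 203.39ms (2/5)
18. 2847.458ms @ 28/5 + 406.78ms (4/5)
19. 3254.237ms @ 32/5 + 406.78ms (4/5)
20. 3661.017ms @ 36/5 + 406.78ms (4/5)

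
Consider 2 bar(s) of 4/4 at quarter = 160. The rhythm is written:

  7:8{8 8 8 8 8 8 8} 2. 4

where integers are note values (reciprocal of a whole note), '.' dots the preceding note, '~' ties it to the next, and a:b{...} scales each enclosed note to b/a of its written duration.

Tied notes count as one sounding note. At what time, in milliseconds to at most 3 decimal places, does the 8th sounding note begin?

note 8 onset = 4b = 1500.0ms

1. 0.0ms @ 0 + 214.286ms (4/7)
2. 214.286ms @ 4/7 + 214.286ms (4/7)
3. 428.571ms @ 8/7 + 214.286ms (4/7)
4. 642.857ms @ 12/7 + 214.286ms (4/7)
5. 857.143ms @ 16/7 + 214.286ms (4/7)
6. 1071.429ms @ 20/7 + 214.286ms (4/7)
7. 1285.714ms @ 24/7 + 214.286ms (4/7)
8. 1500.0ms @ 4 + 1125.0ms (3)
9. 2625.0ms @ 7 + 375.0ms (1)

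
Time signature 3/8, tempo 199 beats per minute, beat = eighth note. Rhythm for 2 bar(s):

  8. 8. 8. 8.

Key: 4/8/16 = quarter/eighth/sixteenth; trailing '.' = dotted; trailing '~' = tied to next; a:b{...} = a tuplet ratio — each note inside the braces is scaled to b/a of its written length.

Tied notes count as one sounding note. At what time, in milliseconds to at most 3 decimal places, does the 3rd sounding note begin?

note 3 onset = 3b = 904.523ms

1. 0.0ms @ 0 + 452.261ms (3/2)
2. 452.261ms @ 3/2 + 452.261ms (3/2)
3. 904.523ms @ 3 + 452.261ms (3/2)
4. 1356.784ms @ 9/2 + 452.261ms (3/2)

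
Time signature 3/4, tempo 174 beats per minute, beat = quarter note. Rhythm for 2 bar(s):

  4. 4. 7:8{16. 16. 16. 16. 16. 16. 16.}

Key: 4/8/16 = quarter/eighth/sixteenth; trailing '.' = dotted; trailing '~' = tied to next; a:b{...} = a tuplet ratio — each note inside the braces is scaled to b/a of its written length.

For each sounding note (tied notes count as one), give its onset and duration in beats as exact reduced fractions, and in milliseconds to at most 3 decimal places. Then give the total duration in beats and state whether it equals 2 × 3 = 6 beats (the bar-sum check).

1) 0.0ms=0b +517.241ms=3/2b
2) 517.241ms=3/2b +517.241ms=3/2b
3) 1034.483ms=3b +147.783ms=3/7b
4) 1182.266ms=24/7b +147.783ms=3/7b
5) 1330.049ms=27/7b +147.783ms=3/7b
6) 1477.833ms=30/7b +147.783ms=3/7b
7) 1625.616ms=33/7b +147.783ms=3/7b
8) 1773.399ms=36/7b +147.783ms=3/7b
9) 1921.182ms=39/7b +147.783ms=3/7b
Σ=6b of 6 (174bpm 3/4) — PASS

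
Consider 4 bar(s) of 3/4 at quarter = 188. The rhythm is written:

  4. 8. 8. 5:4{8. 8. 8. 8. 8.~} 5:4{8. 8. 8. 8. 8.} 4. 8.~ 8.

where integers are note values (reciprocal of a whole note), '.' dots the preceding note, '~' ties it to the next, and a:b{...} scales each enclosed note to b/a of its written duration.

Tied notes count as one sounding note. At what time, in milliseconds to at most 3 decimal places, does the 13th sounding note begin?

note 13 onset = 9b = 2872.34ms

1. 0.0ms @ 0 + 478.723ms (3/2)
2. 478.723ms @ 3/2 + 239.362ms (3/4)
3. 718.085ms @ 9/4 + 239.362ms (3/4)
4. 957.447ms @ 3 + 191.489ms (3/5)
5. 1148.936ms @ 18/5 + 191.489ms (3/5)
6. 1340.426ms @ 21/5 + 191.489ms (3/5)
7. 1531.915ms @ 24/5 + 191.489ms (3/5)
8. 1723.404ms @ 27/5 + 382.979ms (6/5)
9. 2106.383ms @ 33/5 + 191.489ms (3/5)
10. 2297.872ms @ 36/5 + 191.489ms (3/5)
11. 2489.362ms @ 39/5 + 191.489ms (3/5)
12. 2680.851ms @ 42/5 + 191.489ms (3/5)
13. 2872.34ms @ 9 + 478.723ms (3/2)
14. 3351.064ms @ 21/2 + 478.723ms (3/2)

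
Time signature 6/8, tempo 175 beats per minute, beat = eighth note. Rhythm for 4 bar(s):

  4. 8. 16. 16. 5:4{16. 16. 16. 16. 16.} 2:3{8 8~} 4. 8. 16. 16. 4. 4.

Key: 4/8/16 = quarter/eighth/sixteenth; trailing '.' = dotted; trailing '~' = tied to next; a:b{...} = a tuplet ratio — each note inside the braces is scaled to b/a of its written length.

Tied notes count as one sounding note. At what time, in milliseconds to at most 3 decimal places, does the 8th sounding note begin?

note 8 onset = 39/5b = 2674.286ms

1. 0.0ms @ 0 + 1028.571ms (3)
2. 1028.571ms @ 3 + 514.286ms (3/2)
3. 1542.857ms @ 9/2 + 257.143ms (3/4)
4. 1800.0ms @ 21/4 + 257.143ms (3/4)
5. 2057.143ms @ 6 + 205.714ms (3/5)
6. 2262.857ms @ 33/5 + 205.714ms (3/5)
7. 2468.571ms @ 36/5 + 205.714ms (3/5)
8. 2674.286ms @ 39/5 + 205.714ms (3/5)
9. 2880.0ms @ 42/5 + 205.714ms (3/5)
10. 3085.714ms @ 9 + 514.286ms (3/2)
11. 3600.0ms @ 21/2 + 1542.857ms (9/2)
12. 5142.857ms @ 15 + 514.286ms (3/2)
13. 5657.143ms @ 33/2 + 257.143ms (3/4)
14. 5914.286ms @ 69/4 + 257.143ms (3/4)
15. 6171.429ms @ 18 + 1028.571ms (3)
16. 7200.0ms @ 21 + 1028.571ms (3)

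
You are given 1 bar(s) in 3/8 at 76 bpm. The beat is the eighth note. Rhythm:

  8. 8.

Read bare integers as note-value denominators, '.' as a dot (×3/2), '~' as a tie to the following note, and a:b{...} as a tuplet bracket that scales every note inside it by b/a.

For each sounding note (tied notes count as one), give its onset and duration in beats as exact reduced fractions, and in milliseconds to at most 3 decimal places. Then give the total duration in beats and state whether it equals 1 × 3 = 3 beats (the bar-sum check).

1) 0.0ms=0b +1184.211ms=3/2b
2) 1184.211ms=3/2b +1184.211ms=3/2b
Σ=3b of 3 (76bpm 3/8) — PASS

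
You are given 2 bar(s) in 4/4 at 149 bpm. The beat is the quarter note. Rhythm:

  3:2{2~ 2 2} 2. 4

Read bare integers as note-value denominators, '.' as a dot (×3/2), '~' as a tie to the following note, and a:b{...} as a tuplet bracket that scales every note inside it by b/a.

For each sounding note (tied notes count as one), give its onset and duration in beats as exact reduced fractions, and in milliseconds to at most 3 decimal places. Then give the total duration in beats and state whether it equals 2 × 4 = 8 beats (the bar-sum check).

1) 0.0ms=0b +1073.826ms=8/3b
2) 1073.826ms=8/3b +536.913ms=4/3b
3) 1610.738ms=4b +1208.054ms=3b
4) 2818.792ms=7b +402.685ms=1b
Σ=8b of 8 (149bpm 4/4) — PASS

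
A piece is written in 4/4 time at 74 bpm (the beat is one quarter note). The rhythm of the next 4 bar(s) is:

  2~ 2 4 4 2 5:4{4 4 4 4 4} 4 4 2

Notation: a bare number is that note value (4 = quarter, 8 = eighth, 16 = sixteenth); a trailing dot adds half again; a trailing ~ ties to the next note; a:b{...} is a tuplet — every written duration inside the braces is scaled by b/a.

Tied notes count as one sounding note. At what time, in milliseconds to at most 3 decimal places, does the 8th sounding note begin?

note 8 onset = 52/5b = 8432.432ms

1. 0.0ms @ 0 + 3243.243ms (4)
2. 3243.243ms @ 4 + 810.811ms (1)
3. 4054.054ms @ 5 + 810.811ms (1)
4. 4864.865ms @ 6 + 1621.622ms (2)
5. 6486.486ms @ 8 + 648.649ms (4/5)
6. 7135.135ms @ 44/5 + 648.649ms (4/5)
7. 7783.784ms @ 48/5 + 648.649ms (4/5)
8. 8432.432ms @ 52/5 + 648.649ms (4/5)
9. 9081.081ms @ 56/5 + 648.649ms (4/5)
10. 9729.73ms @ 12 + 810.811ms (1)
11. 10540.541ms @ 13 + 810.811ms (1)
12. 11351.351ms @ 14 + 1621.622ms (2)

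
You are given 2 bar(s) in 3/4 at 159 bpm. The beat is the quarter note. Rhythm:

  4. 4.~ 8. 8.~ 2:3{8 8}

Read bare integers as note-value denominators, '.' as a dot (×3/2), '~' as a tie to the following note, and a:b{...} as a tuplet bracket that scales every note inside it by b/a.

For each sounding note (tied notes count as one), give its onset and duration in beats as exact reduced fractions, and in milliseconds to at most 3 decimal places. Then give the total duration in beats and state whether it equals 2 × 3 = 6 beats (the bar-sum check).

1) 0.0ms=0b +566.038ms=3/2b
2) 566.038ms=3/2b +849.057ms=9/4b
3) 1415.094ms=15/4b +566.038ms=3/2b
4) 1981.132ms=21/4b +283.019ms=3/4b
Σ=6b of 6 (159bpm 3/4) — PASS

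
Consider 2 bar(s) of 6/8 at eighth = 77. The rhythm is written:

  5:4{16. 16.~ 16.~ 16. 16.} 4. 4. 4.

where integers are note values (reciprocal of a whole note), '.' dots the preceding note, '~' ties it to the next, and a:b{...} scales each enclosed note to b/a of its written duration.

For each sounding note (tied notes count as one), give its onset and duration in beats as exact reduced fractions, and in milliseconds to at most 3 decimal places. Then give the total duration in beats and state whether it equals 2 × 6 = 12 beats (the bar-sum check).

1) 0.0ms=0b +467.532ms=3/5b
2) 467.532ms=3/5b +1402.597ms=9/5b
3) 1870.13ms=12/5b +467.532ms=3/5b
4) 2337.662ms=3b +2337.662ms=3b
5) 4675.325ms=6b +2337.662ms=3b
6) 7012.987ms=9b +2337.662ms=3b
Σ=12b of 12 (77bpm 6/8) — PASS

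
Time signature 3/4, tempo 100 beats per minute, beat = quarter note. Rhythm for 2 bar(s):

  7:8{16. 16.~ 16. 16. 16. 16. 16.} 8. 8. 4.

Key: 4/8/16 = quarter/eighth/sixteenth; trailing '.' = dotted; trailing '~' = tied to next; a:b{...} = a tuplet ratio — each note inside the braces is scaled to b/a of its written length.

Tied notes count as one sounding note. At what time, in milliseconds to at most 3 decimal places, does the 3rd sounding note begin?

1. 0.0ms @ 0 + 257.143ms (3/7)
2. 257.143ms @ 3/7 + 514.286ms (6/7)
3. 771.429ms @ 9/7 + 257.143ms (3/7)
4. 1028.571ms @ 12/7 + 257.143ms (3/7)
5. 1285.714ms @ 15/7 + 257.143ms (3/7)
6. 1542.857ms @ 18/7 + 257.143ms (3/7)
7. 1800.0ms @ 3 + 450.0ms (3/4)
8. 2250.0ms @ 15/4 + 450.0ms (3/4)
9. 2700.0ms @ 9/2 + 900.0ms (3/2)

note 3 onset = 9/7b = 771.429ms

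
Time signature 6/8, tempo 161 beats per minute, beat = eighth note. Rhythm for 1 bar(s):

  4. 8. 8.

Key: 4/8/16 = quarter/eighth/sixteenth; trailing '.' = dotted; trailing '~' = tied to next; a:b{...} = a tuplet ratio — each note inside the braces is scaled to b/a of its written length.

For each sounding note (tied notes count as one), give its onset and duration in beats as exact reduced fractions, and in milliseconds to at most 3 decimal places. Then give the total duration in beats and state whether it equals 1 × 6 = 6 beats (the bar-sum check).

1) 0.0ms=0b +1118.012ms=3b
2) 1118.012ms=3b +559.006ms=3/2b
3) 1677.019ms=9/2b +559.006ms=3/2b
Σ=6b of 6 (161bpm 6/8) — PASS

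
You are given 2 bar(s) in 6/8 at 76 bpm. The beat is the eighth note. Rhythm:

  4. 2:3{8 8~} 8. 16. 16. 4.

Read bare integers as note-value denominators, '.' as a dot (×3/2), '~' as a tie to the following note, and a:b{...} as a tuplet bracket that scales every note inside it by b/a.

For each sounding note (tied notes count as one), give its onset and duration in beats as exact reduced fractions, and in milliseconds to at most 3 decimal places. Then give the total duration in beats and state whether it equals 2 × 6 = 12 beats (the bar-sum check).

1) 0.0ms=0b +2368.421ms=3b
2) 2368.421ms=3b +1184.211ms=3/2b
3) 3552.632ms=9/2b +2368.421ms=3b
4) 5921.053ms=15/2b +592.105ms=3/4b
5) 6513.158ms=33/4b +592.105ms=3/4b
6) 7105.263ms=9b +2368.421ms=3b
Σ=12b of 12 (76bpm 6/8) — PASS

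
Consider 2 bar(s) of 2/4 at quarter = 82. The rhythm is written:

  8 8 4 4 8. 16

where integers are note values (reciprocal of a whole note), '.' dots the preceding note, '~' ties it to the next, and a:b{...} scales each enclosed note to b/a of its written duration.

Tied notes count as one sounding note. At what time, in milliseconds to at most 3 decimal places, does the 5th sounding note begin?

1. 0.0ms @ 0 + 365.854ms (1/2)
2. 365.854ms @ 1/2 + 365.854ms (1/2)
3. 731.707ms @ 1 + 731.707ms (1)
4. 1463.415ms @ 2 + 731.707ms (1)
5. 2195.122ms @ 3 + 548.78ms (3/4)
6. 2743.902ms @ 15/4 + 182.927ms (1/4)

note 5 onset = 3b = 2195.122ms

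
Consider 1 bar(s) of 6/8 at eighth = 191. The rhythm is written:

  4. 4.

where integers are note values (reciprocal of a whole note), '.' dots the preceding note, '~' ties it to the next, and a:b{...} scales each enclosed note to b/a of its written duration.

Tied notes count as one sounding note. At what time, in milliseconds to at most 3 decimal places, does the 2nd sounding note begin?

note 2 onset = 3b = 942.408ms

1. 0.0ms @ 0 + 942.408ms (3)
2. 942.408ms @ 3 + 942.408ms (3)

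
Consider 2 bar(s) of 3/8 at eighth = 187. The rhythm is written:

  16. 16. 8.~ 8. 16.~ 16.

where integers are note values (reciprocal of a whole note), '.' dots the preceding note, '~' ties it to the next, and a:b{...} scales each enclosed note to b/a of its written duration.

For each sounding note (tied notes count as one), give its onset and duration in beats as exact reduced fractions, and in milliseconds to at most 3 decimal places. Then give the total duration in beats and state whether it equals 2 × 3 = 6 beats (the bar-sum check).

1) 0.0ms=0b +240.642ms=3/4b
2) 240.642ms=3/4b +240.642ms=3/4b
3) 481.283ms=3/2b +962.567ms=3b
4) 1443.85ms=9/2b +481.283ms=3/2b
Σ=6b of 6 (187bpm 3/8) — PASS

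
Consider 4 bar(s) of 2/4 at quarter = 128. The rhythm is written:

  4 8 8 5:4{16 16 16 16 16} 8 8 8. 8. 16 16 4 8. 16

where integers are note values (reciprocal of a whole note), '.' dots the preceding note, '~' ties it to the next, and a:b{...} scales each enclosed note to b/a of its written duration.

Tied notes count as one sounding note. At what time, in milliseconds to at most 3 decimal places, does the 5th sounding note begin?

note 5 onset = 11/5b = 1031.25ms

1. 0.0ms @ 0 + 468.75ms (1)
2. 468.75ms @ 1 + 234.375ms (1/2)
3. 703.125ms @ 3/2 + 234.375ms (1/2)
4. 937.5ms @ 2 + 93.75ms (1/5)
5. 1031.25ms @ 11/5 + 93.75ms (1/5)
6. 1125.0ms @ 12/5 + 93.75ms (1/5)
7. 1218.75ms @ 13/5 + 93.75ms (1/5)
8. 1312.5ms @ 14/5 + 93.75ms (1/5)
9. 1406.25ms @ 3 + 234.375ms (1/2)
10. 1640.625ms @ 7/2 + 234.375ms (1/2)
11. 1875.0ms @ 4 + 351.562ms (3/4)
12. 2226.562ms @ 19/4 + 351.562ms (3/4)
13. 2578.125ms @ 11/2 + 117.188ms (1/4)
14. 2695.312ms @ 23/4 + 117.188ms (1/4)
15. 2812.5ms @ 6 + 468.75ms (1)
16. 3281.25ms @ 7 + 351.562ms (3/4)
17. 3632.812ms @ 31/4 + 117.188ms (1/4)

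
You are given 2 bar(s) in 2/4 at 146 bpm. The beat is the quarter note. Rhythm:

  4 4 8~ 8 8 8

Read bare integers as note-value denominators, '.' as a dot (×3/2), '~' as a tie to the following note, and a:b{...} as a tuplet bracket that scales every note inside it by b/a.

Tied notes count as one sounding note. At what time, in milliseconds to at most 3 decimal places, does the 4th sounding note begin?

note 4 onset = 3b = 1232.877ms

1. 0.0ms @ 0 + 410.959ms (1)
2. 410.959ms @ 1 + 410.959ms (1)
3. 821.918ms @ 2 + 410.959ms (1)
4. 1232.877ms @ 3 + 205.479ms (1/2)
5. 1438.356ms @ 7/2 + 205.479ms (1/2)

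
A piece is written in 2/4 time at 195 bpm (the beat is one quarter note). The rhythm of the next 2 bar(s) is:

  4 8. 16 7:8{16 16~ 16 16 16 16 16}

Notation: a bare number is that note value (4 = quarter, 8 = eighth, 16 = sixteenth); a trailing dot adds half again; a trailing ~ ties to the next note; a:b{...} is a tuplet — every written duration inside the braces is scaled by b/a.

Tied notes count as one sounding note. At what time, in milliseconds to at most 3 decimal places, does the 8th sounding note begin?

1. 0.0ms @ 0 + 307.692ms (1)
2. 307.692ms @ 1 + 230.769ms (3/4)
3. 538.462ms @ 7/4 + 76.923ms (1/4)
4. 615.385ms @ 2 + 87.912ms (2/7)
5. 703.297ms @ 16/7 + 175.824ms (4/7)
6. 879.121ms @ 20/7 + 87.912ms (2/7)
7. 967.033ms @ 22/7 + 87.912ms (2/7)
8. 1054.945ms @ 24/7 + 87.912ms (2/7)
9. 1142.857ms @ 26/7 + 87.912ms (2/7)

note 8 onset = 24/7b = 1054.945ms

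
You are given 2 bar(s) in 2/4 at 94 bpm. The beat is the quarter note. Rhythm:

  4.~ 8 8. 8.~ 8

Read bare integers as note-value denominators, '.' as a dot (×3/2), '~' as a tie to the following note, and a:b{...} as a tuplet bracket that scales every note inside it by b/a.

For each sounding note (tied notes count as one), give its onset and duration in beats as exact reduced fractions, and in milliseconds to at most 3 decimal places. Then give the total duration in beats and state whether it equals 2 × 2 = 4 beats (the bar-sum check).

1) 0.0ms=0b +1276.596ms=2b
2) 1276.596ms=2b +478.723ms=3/4b
3) 1755.319ms=11/4b +797.872ms=5/4b
Σ=4b of 4 (94bpm 2/4) — PASS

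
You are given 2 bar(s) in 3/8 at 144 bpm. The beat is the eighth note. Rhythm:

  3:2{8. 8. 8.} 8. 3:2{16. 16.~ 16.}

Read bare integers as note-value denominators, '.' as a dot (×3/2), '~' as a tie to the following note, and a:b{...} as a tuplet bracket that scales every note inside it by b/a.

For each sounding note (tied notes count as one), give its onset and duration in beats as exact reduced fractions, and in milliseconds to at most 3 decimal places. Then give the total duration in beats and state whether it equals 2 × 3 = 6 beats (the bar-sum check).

1) 0.0ms=0b +416.667ms=1b
2) 416.667ms=1b +416.667ms=1b
3) 833.333ms=2b +416.667ms=1b
4) 1250.0ms=3b +625.0ms=3/2b
5) 1875.0ms=9/2b +208.333ms=1/2b
6) 2083.333ms=5b +416.667ms=1b
Σ=6b of 6 (144bpm 3/8) — PASS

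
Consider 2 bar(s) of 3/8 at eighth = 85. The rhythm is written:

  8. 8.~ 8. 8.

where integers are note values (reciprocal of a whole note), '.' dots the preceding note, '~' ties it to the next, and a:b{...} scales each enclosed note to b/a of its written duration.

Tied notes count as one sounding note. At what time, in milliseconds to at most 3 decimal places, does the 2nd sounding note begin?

note 2 onset = 3/2b = 1058.824ms

1. 0.0ms @ 0 + 1058.824ms (3/2)
2. 1058.824ms @ 3/2 + 2117.647ms (3)
3. 3176.471ms @ 9/2 + 1058.824ms (3/2)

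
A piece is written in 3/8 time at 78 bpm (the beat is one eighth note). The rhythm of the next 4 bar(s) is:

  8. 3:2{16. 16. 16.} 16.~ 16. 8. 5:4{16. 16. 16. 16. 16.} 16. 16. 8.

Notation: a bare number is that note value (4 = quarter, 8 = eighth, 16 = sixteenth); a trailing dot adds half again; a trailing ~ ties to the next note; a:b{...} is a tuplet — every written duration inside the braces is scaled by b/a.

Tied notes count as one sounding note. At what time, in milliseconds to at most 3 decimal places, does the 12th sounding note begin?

note 12 onset = 9b = 6923.077ms

1. 0.0ms @ 0 + 1153.846ms (3/2)
2. 1153.846ms @ 3/2 + 384.615ms (1/2)
3. 1538.462ms @ 2 + 384.615ms (1/2)
4. 1923.077ms @ 5/2 + 384.615ms (1/2)
5. 2307.692ms @ 3 + 1153.846ms (3/2)
6. 3461.538ms @ 9/2 + 1153.846ms (3/2)
7. 4615.385ms @ 6 + 461.538ms (3/5)
8. 5076.923ms @ 33/5 + 461.538ms (3/5)
9. 5538.462ms @ 36/5 + 461.538ms (3/5)
10. 6000.0ms @ 39/5 + 461.538ms (3/5)
11. 6461.538ms @ 42/5 + 461.538ms (3/5)
12. 6923.077ms @ 9 + 576.923ms (3/4)
13. 7500.0ms @ 39/4 + 576.923ms (3/4)
14. 8076.923ms @ 21/2 + 1153.846ms (3/2)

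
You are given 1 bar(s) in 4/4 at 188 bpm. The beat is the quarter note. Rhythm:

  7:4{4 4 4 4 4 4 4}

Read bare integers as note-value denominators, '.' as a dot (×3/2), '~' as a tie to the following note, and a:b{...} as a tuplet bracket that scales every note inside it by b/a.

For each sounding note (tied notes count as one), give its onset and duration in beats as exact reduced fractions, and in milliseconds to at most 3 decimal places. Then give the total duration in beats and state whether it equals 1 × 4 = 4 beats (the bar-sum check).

1) 0.0ms=0b +182.371ms=4/7b
2) 182.371ms=4/7b +182.371ms=4/7b
3) 364.742ms=8/7b +182.371ms=4/7b
4) 547.112ms=12/7b +182.371ms=4/7b
5) 729.483ms=16/7b +182.371ms=4/7b
6) 911.854ms=20/7b +182.371ms=4/7b
7) 1094.225ms=24/7b +182.371ms=4/7b
Σ=4b of 4 (188bpm 4/4) — PASS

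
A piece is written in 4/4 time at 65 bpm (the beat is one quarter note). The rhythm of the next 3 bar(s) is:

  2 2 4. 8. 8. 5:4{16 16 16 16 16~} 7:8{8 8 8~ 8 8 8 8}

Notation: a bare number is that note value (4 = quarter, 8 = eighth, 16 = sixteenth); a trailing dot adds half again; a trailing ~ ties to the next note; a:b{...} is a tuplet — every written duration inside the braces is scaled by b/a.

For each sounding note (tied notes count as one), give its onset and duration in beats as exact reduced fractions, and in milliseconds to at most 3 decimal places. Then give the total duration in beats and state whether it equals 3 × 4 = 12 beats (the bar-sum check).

1) 0.0ms=0b +1846.154ms=2b
2) 1846.154ms=2b +1846.154ms=2b
3) 3692.308ms=4b +1384.615ms=3/2b
4) 5076.923ms=11/2b +692.308ms=3/4b
5) 5769.231ms=25/4b +692.308ms=3/4b
6) 6461.538ms=7b +184.615ms=1/5b
7) 6646.154ms=36/5b +184.615ms=1/5b
8) 6830.769ms=37/5b +184.615ms=1/5b
9) 7015.385ms=38/5b +184.615ms=1/5b
10) 7200.0ms=39/5b +712.088ms=27/35b
11) 7912.088ms=60/7b +527.473ms=4/7b
12) 8439.56ms=64/7b +1054.945ms=8/7b
13) 9494.505ms=72/7b +527.473ms=4/7b
14) 10021.978ms=76/7b +527.473ms=4/7b
15) 10549.451ms=80/7b +527.473ms=4/7b
Σ=12b of 12 (65bpm 4/4) — PASS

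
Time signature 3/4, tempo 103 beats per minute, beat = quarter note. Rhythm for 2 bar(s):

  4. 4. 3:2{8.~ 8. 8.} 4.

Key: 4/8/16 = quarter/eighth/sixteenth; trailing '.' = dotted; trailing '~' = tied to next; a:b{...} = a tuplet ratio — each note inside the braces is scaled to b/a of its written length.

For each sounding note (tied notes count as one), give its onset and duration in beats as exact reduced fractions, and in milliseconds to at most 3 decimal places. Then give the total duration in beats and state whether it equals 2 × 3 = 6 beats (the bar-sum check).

1) 0.0ms=0b +873.786ms=3/2b
2) 873.786ms=3/2b +873.786ms=3/2b
3) 1747.573ms=3b +582.524ms=1b
4) 2330.097ms=4b +291.262ms=1/2b
5) 2621.359ms=9/2b +873.786ms=3/2b
Σ=6b of 6 (103bpm 3/4) — PASS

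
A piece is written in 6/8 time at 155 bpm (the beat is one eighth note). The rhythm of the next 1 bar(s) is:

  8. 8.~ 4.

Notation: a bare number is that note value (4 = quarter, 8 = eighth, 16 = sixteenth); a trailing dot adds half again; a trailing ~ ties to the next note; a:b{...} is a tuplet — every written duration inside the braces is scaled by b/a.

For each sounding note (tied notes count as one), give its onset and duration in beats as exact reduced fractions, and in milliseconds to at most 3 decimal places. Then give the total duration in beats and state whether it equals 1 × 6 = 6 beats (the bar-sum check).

1) 0.0ms=0b +580.645ms=3/2b
2) 580.645ms=3/2b +1741.935ms=9/2b
Σ=6b of 6 (155bpm 6/8) — PASS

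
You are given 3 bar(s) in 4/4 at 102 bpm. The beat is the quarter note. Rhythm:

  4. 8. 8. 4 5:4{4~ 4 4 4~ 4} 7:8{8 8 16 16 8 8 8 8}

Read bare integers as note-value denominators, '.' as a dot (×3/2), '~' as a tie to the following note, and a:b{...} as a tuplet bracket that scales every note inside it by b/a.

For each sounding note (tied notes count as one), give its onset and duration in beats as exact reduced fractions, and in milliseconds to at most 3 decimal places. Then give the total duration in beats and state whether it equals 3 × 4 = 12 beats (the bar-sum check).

1) 0.0ms=0b +882.353ms=3/2b
2) 882.353ms=3/2b +441.176ms=3/4b
3) 1323.529ms=9/4b +441.176ms=3/4b
4) 1764.706ms=3b +588.235ms=1b
5) 2352.941ms=4b +941.176ms=8/5b
6) 3294.118ms=28/5b +470.588ms=4/5b
7) 3764.706ms=32/5b +941.176ms=8/5b
8) 4705.882ms=8b +336.134ms=4/7b
9) 5042.017ms=60/7b +336.134ms=4/7b
10) 5378.151ms=64/7b +168.067ms=2/7b
11) 5546.218ms=66/7b +168.067ms=2/7b
12) 5714.286ms=68/7b +336.134ms=4/7b
13) 6050.42ms=72/7b +336.134ms=4/7b
14) 6386.555ms=76/7b +336.134ms=4/7b
15) 6722.689ms=80/7b +336.134ms=4/7b
Σ=12b of 12 (102bpm 4/4) — PASS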